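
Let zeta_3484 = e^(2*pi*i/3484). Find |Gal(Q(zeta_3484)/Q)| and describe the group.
|Gal(Q(zeta_3484)/Q)| = phi(3484) = 1584; group ≅ (Z/3484Z)^* ≅ Z/2Z × Z/12Z × Z/66Z

The n-th cyclotomic polynomial Φ_3484(x) is the minimal polynomial of zeta_3484 over Q and has degree phi(3484) = 1584. So Q(zeta_3484) is a degree-1584 Galois extension with Galois group (Z/3484Z)^*. By CRT, (Z/3484Z)^* ≅ (Z/4Z)^* × (Z/13Z)^* × (Z/67Z)^*. Each prime-power unit group is (Z/4Z)^* ≅ Z/2Z; (Z/13Z)^* ≅ Z/12Z; (Z/67Z)^* ≅ Z/66Z. Hence Gal(Q(zeta_3484)/Q) ≅ Z/2Z × Z/12Z × Z/66Z.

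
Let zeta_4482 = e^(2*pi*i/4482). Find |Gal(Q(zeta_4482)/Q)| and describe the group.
|Gal(Q(zeta_4482)/Q)| = phi(4482) = 1476; group ≅ (Z/4482Z)^* ≅ Z/18Z × Z/82Z

The n-th cyclotomic polynomial Φ_4482(x) is the minimal polynomial of zeta_4482 over Q and has degree phi(4482) = 1476. So Q(zeta_4482) is a degree-1476 Galois extension with Galois group (Z/4482Z)^*. By CRT, (Z/4482Z)^* ≅ (Z/2Z)^* × (Z/27Z)^* × (Z/83Z)^*. Each prime-power unit group is (Z/2Z)^* ≅ trivial group (order 1); (Z/27Z)^* ≅ Z/18Z; (Z/83Z)^* ≅ Z/82Z. Hence Gal(Q(zeta_4482)/Q) ≅ Z/18Z × Z/82Z.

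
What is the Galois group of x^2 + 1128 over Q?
Gal(K/Q) = Z/2Z (cyclic of order 2)

x^2 + 1128 is irreducible over Q since -1128 is not a rational square. The splitting field Q(sqrt(-1128)) has degree 2 over Q, and its unique nontrivial automorphism is sqrt(-1128) ↦ -sqrt(-1128). Hence Gal(Q(sqrt(-1128))/Q) = Z/2Z.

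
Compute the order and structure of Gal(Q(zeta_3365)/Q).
|Gal(Q(zeta_3365)/Q)| = phi(3365) = 2688; group ≅ (Z/3365Z)^* ≅ Z/4Z × Z/672Z

The n-th cyclotomic polynomial Φ_3365(x) is the minimal polynomial of zeta_3365 over Q and has degree phi(3365) = 2688. So Q(zeta_3365) is a degree-2688 Galois extension with Galois group (Z/3365Z)^*. By CRT, (Z/3365Z)^* ≅ (Z/5Z)^* × (Z/673Z)^*. Each prime-power unit group is (Z/5Z)^* ≅ Z/4Z; (Z/673Z)^* ≅ Z/672Z. Hence Gal(Q(zeta_3365)/Q) ≅ Z/4Z × Z/672Z.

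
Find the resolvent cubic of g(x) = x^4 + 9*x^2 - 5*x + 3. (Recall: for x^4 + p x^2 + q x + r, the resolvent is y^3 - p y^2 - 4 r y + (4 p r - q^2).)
h(y) = y^3 - 9*y^2 - 12*y + 83

Identify coefficients: p = 9, q = -5, r = 3.
Plug into h(y) = y^3 - p y^2 - 4 r y + (4 p r - q^2):
  h(y) = y^3 - (9) y^2 - 4*(3) y + (4*(9)*(3) - (-5)^2)
       = y^3 + (-9) y^2 + (-12) y + (83).
Simplifying: h(y) = y^3 - 9*y^2 - 12*y + 83.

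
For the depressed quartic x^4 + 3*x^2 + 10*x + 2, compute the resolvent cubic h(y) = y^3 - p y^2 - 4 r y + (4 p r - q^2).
h(y) = y^3 - 3*y^2 - 8*y - 76

Identify coefficients: p = 3, q = 10, r = 2.
Plug into h(y) = y^3 - p y^2 - 4 r y + (4 p r - q^2):
  h(y) = y^3 - (3) y^2 - 4*(2) y + (4*(3)*(2) - (10)^2)
       = y^3 + (-3) y^2 + (-8) y + (-76).
Simplifying: h(y) = y^3 - 3*y^2 - 8*y - 76.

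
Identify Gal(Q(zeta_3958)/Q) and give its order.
|Gal(Q(zeta_3958)/Q)| = phi(3958) = 1978; group ≅ (Z/3958Z)^* ≅ Z/1978Z

The n-th cyclotomic polynomial Φ_3958(x) is the minimal polynomial of zeta_3958 over Q and has degree phi(3958) = 1978. So Q(zeta_3958) is a degree-1978 Galois extension with Galois group (Z/3958Z)^*. By CRT, (Z/3958Z)^* ≅ (Z/2Z)^* × (Z/1979Z)^*. Each prime-power unit group is (Z/2Z)^* ≅ trivial group (order 1); (Z/1979Z)^* ≅ Z/1978Z. Hence Gal(Q(zeta_3958)/Q) ≅ Z/1978Z.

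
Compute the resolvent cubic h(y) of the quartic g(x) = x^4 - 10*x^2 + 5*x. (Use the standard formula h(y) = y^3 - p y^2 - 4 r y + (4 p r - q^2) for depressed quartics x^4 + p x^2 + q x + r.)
h(y) = y^3 + 10*y^2 - 25

Identify coefficients: p = -10, q = 5, r = 0.
Plug into h(y) = y^3 - p y^2 - 4 r y + (4 p r - q^2):
  h(y) = y^3 - (-10) y^2 - 4*(0) y + (4*(-10)*(0) - (5)^2)
       = y^3 + (10) y^2 + (0) y + (-25).
Simplifying: h(y) = y^3 + 10*y^2 - 25.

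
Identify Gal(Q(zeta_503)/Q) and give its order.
|Gal(Q(zeta_503)/Q)| = phi(503) = 502; group ≅ (Z/503Z)^* ≅ Z/502Z

The n-th cyclotomic polynomial Φ_503(x) is the minimal polynomial of zeta_503 over Q and has degree phi(503) = 502. So Q(zeta_503) is a degree-502 Galois extension with Galois group (Z/503Z)^*. (Z/503Z)^* is cyclic since 503 is an odd prime power (or 4). Hence Gal(Q(zeta_503)/Q) ≅ Z/502Z.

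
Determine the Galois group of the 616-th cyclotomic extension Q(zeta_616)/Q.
|Gal(Q(zeta_616)/Q)| = phi(616) = 240; group ≅ (Z/616Z)^* ≅ Z/2Z × Z/2Z × Z/6Z × Z/10Z

The n-th cyclotomic polynomial Φ_616(x) is the minimal polynomial of zeta_616 over Q and has degree phi(616) = 240. So Q(zeta_616) is a degree-240 Galois extension with Galois group (Z/616Z)^*. By CRT, (Z/616Z)^* ≅ (Z/8Z)^* × (Z/7Z)^* × (Z/11Z)^*. Each prime-power unit group is (Z/8Z)^* ≅ Z/2Z × Z/2Z; (Z/7Z)^* ≅ Z/6Z; (Z/11Z)^* ≅ Z/10Z. Hence Gal(Q(zeta_616)/Q) ≅ Z/2Z × Z/2Z × Z/6Z × Z/10Z.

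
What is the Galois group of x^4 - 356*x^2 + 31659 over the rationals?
Gal(K/Q) = V_4 (Klein four-group, Z/2Z × Z/2Z)

f factors as (x^2 - 183)(x^2 - 173), so the splitting field is K = Q(sqrt(183), sqrt(173)). The elements 183, 173, 31659 are all non-squares in Q, so sqrt(183) and sqrt(173) generate independent quadratic extensions. Thus [K:Q] = 4 and Gal(K/Q) is generated by the two order-2 automorphisms sqrt(183) ↦ -sqrt(183) and sqrt(173) ↦ -sqrt(173), giving V_4.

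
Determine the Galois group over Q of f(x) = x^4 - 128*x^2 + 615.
Gal(K/Q) = V_4 (Klein four-group, Z/2Z × Z/2Z)

f factors as (x^2 - 123)(x^2 - 5), so the splitting field is K = Q(sqrt(123), sqrt(5)). The elements 123, 5, 615 are all non-squares in Q, so sqrt(123) and sqrt(5) generate independent quadratic extensions. Thus [K:Q] = 4 and Gal(K/Q) is generated by the two order-2 automorphisms sqrt(123) ↦ -sqrt(123) and sqrt(5) ↦ -sqrt(5), giving V_4.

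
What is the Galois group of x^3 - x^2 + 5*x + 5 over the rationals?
Gal(K/Q) = S_3 (symmetric group of order 6)

Compute the discriminant of x^3 + (-1)*x^2 + (5)*x + (5): Δ = -1580. Since Δ is not a rational square, the Galois group is not contained in A_3; it must be the full S_3 (irreducibility of the cubic rules out anything smaller).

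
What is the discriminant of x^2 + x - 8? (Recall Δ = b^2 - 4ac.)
Δ = 33

For a quadratic a x^2 + b x + c the discriminant is Δ = b^2 - 4ac = (1)^2 - 4*(1)*(-8) = 1 - (-32) = 33.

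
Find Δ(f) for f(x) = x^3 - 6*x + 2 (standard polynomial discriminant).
Δ = 756

For a depressed cubic x^3 + p x + q the discriminant is Δ = -4 p^3 - 27 q^2 = -4*(-6)^3 - 27*(2)^2 = 864 - 108 = 756.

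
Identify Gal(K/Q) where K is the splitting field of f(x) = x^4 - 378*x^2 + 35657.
Gal(K/Q) = V_4 (Klein four-group, Z/2Z × Z/2Z)

f factors as (x^2 - 197)(x^2 - 181), so the splitting field is K = Q(sqrt(197), sqrt(181)). The elements 197, 181, 35657 are all non-squares in Q, so sqrt(197) and sqrt(181) generate independent quadratic extensions. Thus [K:Q] = 4 and Gal(K/Q) is generated by the two order-2 automorphisms sqrt(197) ↦ -sqrt(197) and sqrt(181) ↦ -sqrt(181), giving V_4.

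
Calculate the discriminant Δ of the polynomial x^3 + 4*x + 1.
Δ = -283

For a depressed cubic x^3 + p x + q the discriminant is Δ = -4 p^3 - 27 q^2 = -4*(4)^3 - 27*(1)^2 = -256 - 27 = -283.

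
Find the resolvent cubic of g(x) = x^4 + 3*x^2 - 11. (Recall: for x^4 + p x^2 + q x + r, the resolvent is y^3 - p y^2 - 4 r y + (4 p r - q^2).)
h(y) = y^3 - 3*y^2 + 44*y - 132

Identify coefficients: p = 3, q = 0, r = -11.
Plug into h(y) = y^3 - p y^2 - 4 r y + (4 p r - q^2):
  h(y) = y^3 - (3) y^2 - 4*(-11) y + (4*(3)*(-11) - (0)^2)
       = y^3 + (-3) y^2 + (44) y + (-132).
Simplifying: h(y) = y^3 - 3*y^2 + 44*y - 132.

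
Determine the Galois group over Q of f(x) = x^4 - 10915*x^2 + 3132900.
Gal(K/Q) = Z/2Z (cyclic of order 2)

f factors as (x^2 - 295)(x^2 - 10620), so the splitting field is K = Q(sqrt(295), sqrt(10620)). The squarefree part of 295 is 295 and the squarefree part of 10620 is also 295, so sqrt(295) and sqrt(10620) are both rational multiples of sqrt(295). Hence Q(sqrt(295)) = Q(sqrt(10620)) = Q(sqrt(295)), and the splitting field collapses to a single degree-2 extension with Galois group Z/2Z.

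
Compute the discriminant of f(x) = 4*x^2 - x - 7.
Δ = 113

For a quadratic a x^2 + b x + c the discriminant is Δ = b^2 - 4ac = (-1)^2 - 4*(4)*(-7) = 1 - (-112) = 113.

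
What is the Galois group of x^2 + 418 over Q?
Gal(K/Q) = Z/2Z (cyclic of order 2)

x^2 + 418 is irreducible over Q since -418 is not a rational square. The splitting field Q(sqrt(-418)) has degree 2 over Q, and its unique nontrivial automorphism is sqrt(-418) ↦ -sqrt(-418). Hence Gal(Q(sqrt(-418))/Q) = Z/2Z.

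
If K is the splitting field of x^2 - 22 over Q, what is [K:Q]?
[K:Q] = 2

The polynomial x^2 - 22 is irreducible over Q since 22 is not a perfect square. Its splitting field is Q(sqrt(22)), which has degree 2 over Q.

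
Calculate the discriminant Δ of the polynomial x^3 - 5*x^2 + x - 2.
Δ = -907

For x^3 + a x^2 + b x + c the discriminant is Δ = 18 a b c - 4 a^3 c + a^2 b^2 - 4 b^3 - 27 c^2.
Plug a = -5, b = 1, c = -2:
  18*(-5)*(1)*(-2) - 4*(-5)^3*(-2) + (-5)^2*(1)^2 - 4*(1)^3 - 27*(-2)^2
  = 180 + (-1000) + 25 + (-4) + (-108)
  = -907.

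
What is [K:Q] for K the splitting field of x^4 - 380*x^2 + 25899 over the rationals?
[K:Q] = 4

f factors as (x^2 - 291)(x^2 - 89); the splitting field is K = Q(sqrt(291), sqrt(89)). Since 291, 89, and 25899 are all non-squares in Q, the three subfields Q(sqrt(291)), Q(sqrt(89)), Q(sqrt(25899)) are distinct degree-2 extensions, so [K:Q] = 4 (Klein four Galois group).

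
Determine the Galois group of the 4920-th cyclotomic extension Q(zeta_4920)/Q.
|Gal(Q(zeta_4920)/Q)| = phi(4920) = 1280; group ≅ (Z/4920Z)^* ≅ Z/2Z × Z/2Z × Z/2Z × Z/4Z × Z/40Z

The n-th cyclotomic polynomial Φ_4920(x) is the minimal polynomial of zeta_4920 over Q and has degree phi(4920) = 1280. So Q(zeta_4920) is a degree-1280 Galois extension with Galois group (Z/4920Z)^*. By CRT, (Z/4920Z)^* ≅ (Z/8Z)^* × (Z/3Z)^* × (Z/5Z)^* × (Z/41Z)^*. Each prime-power unit group is (Z/8Z)^* ≅ Z/2Z × Z/2Z; (Z/3Z)^* ≅ Z/2Z; (Z/5Z)^* ≅ Z/4Z; (Z/41Z)^* ≅ Z/40Z. Hence Gal(Q(zeta_4920)/Q) ≅ Z/2Z × Z/2Z × Z/2Z × Z/4Z × Z/40Z.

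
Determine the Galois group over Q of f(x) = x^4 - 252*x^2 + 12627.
Gal(K/Q) = V_4 (Klein four-group, Z/2Z × Z/2Z)

f factors as (x^2 - 183)(x^2 - 69), so the splitting field is K = Q(sqrt(183), sqrt(69)). The elements 183, 69, 12627 are all non-squares in Q, so sqrt(183) and sqrt(69) generate independent quadratic extensions. Thus [K:Q] = 4 and Gal(K/Q) is generated by the two order-2 automorphisms sqrt(183) ↦ -sqrt(183) and sqrt(69) ↦ -sqrt(69), giving V_4.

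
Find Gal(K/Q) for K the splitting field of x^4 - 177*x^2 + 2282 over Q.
Gal(K/Q) = V_4 (Klein four-group, Z/2Z × Z/2Z)

f factors as (x^2 - 163)(x^2 - 14), so the splitting field is K = Q(sqrt(163), sqrt(14)). The elements 163, 14, 2282 are all non-squares in Q, so sqrt(163) and sqrt(14) generate independent quadratic extensions. Thus [K:Q] = 4 and Gal(K/Q) is generated by the two order-2 automorphisms sqrt(163) ↦ -sqrt(163) and sqrt(14) ↦ -sqrt(14), giving V_4.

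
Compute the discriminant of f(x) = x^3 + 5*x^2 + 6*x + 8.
Δ = -1372

For x^3 + a x^2 + b x + c the discriminant is Δ = 18 a b c - 4 a^3 c + a^2 b^2 - 4 b^3 - 27 c^2.
Plug a = 5, b = 6, c = 8:
  18*(5)*(6)*(8) - 4*(5)^3*(8) + (5)^2*(6)^2 - 4*(6)^3 - 27*(8)^2
  = 4320 + (-4000) + 900 + (-864) + (-1728)
  = -1372.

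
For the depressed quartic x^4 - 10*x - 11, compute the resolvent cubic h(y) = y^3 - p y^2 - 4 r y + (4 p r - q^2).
h(y) = y^3 + 44*y - 100

Identify coefficients: p = 0, q = -10, r = -11.
Plug into h(y) = y^3 - p y^2 - 4 r y + (4 p r - q^2):
  h(y) = y^3 - (0) y^2 - 4*(-11) y + (4*(0)*(-11) - (-10)^2)
       = y^3 + (0) y^2 + (44) y + (-100).
Simplifying: h(y) = y^3 + 44*y - 100.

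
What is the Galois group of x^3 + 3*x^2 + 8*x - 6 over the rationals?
Gal(K/Q) = S_3 (symmetric group of order 6)

Compute the discriminant of x^3 + (3)*x^2 + (8)*x + (-6): Δ = -4388. Since Δ is not a rational square, the Galois group is not contained in A_3; it must be the full S_3 (irreducibility of the cubic rules out anything smaller).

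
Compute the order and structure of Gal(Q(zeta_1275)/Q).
|Gal(Q(zeta_1275)/Q)| = phi(1275) = 640; group ≅ (Z/1275Z)^* ≅ Z/2Z × Z/16Z × Z/20Z

The n-th cyclotomic polynomial Φ_1275(x) is the minimal polynomial of zeta_1275 over Q and has degree phi(1275) = 640. So Q(zeta_1275) is a degree-640 Galois extension with Galois group (Z/1275Z)^*. By CRT, (Z/1275Z)^* ≅ (Z/3Z)^* × (Z/25Z)^* × (Z/17Z)^*. Each prime-power unit group is (Z/3Z)^* ≅ Z/2Z; (Z/25Z)^* ≅ Z/20Z; (Z/17Z)^* ≅ Z/16Z. Hence Gal(Q(zeta_1275)/Q) ≅ Z/2Z × Z/16Z × Z/20Z.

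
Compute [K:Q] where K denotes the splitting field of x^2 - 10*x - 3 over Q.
[K:Q] = 2

The discriminant of x^2 + (-10)*x + (-3) is b^2 - 4c = 100 - (-12) = 112. Since 112 is not a perfect square in Q, the polynomial is irreducible over Q. Its two roots generate a degree-2 extension, so [K:Q] = 2.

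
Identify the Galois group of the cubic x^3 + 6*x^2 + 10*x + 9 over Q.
Gal(K/Q) = S_3 (symmetric group of order 6)

Compute the discriminant of x^3 + (6)*x^2 + (10)*x + (9): Δ = -643. Since Δ is not a rational square, the Galois group is not contained in A_3; it must be the full S_3 (irreducibility of the cubic rules out anything smaller).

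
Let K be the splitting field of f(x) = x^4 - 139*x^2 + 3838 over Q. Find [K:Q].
[K:Q] = 4

f factors as (x^2 - 101)(x^2 - 38); the splitting field is K = Q(sqrt(101), sqrt(38)). Since 101, 38, and 3838 are all non-squares in Q, the three subfields Q(sqrt(101)), Q(sqrt(38)), Q(sqrt(3838)) are distinct degree-2 extensions, so [K:Q] = 4 (Klein four Galois group).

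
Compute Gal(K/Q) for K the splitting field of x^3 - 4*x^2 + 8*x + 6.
Gal(K/Q) = S_3 (symmetric group of order 6)

Compute the discriminant of x^3 + (-4)*x^2 + (8)*x + (6): Δ = -3916. Since Δ is not a rational square, the Galois group is not contained in A_3; it must be the full S_3 (irreducibility of the cubic rules out anything smaller).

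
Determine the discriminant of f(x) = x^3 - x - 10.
Δ = -2696

For a depressed cubic x^3 + p x + q the discriminant is Δ = -4 p^3 - 27 q^2 = -4*(-1)^3 - 27*(-10)^2 = 4 - 2700 = -2696.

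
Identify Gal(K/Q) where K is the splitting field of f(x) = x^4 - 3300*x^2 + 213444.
Gal(K/Q) = Z/2Z (cyclic of order 2)

f factors as (x^2 - 3234)(x^2 - 66), so the splitting field is K = Q(sqrt(3234), sqrt(66)). The squarefree part of 3234 is 66 and the squarefree part of 66 is also 66, so sqrt(3234) and sqrt(66) are both rational multiples of sqrt(66). Hence Q(sqrt(3234)) = Q(sqrt(66)) = Q(sqrt(66)), and the splitting field collapses to a single degree-2 extension with Galois group Z/2Z.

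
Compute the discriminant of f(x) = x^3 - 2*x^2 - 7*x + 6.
Δ = 2300

For x^3 + a x^2 + b x + c the discriminant is Δ = 18 a b c - 4 a^3 c + a^2 b^2 - 4 b^3 - 27 c^2.
Plug a = -2, b = -7, c = 6:
  18*(-2)*(-7)*(6) - 4*(-2)^3*(6) + (-2)^2*(-7)^2 - 4*(-7)^3 - 27*(6)^2
  = 1512 + (192) + 196 + (1372) + (-972)
  = 2300.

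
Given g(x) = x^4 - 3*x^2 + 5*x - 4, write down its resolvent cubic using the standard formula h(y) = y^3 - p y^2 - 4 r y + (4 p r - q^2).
h(y) = y^3 + 3*y^2 + 16*y + 23

Identify coefficients: p = -3, q = 5, r = -4.
Plug into h(y) = y^3 - p y^2 - 4 r y + (4 p r - q^2):
  h(y) = y^3 - (-3) y^2 - 4*(-4) y + (4*(-3)*(-4) - (5)^2)
       = y^3 + (3) y^2 + (16) y + (23).
Simplifying: h(y) = y^3 + 3*y^2 + 16*y + 23.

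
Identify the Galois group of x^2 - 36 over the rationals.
Gal(K/Q) = trivial group (order 1)

x^2 - 36 factors as (x - 6)(x + 6) over Q, so its splitting field is Q itself and the Galois group is trivial.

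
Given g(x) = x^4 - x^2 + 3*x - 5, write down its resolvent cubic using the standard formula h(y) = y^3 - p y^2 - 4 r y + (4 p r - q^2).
h(y) = y^3 + y^2 + 20*y + 11

Identify coefficients: p = -1, q = 3, r = -5.
Plug into h(y) = y^3 - p y^2 - 4 r y + (4 p r - q^2):
  h(y) = y^3 - (-1) y^2 - 4*(-5) y + (4*(-1)*(-5) - (3)^2)
       = y^3 + (1) y^2 + (20) y + (11).
Simplifying: h(y) = y^3 + y^2 + 20*y + 11.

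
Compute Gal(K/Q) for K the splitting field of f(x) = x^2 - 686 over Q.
Gal(K/Q) = Z/2Z (cyclic of order 2)

x^2 - 686 is irreducible over Q since 686 is not a rational square. The splitting field Q(sqrt(686)) has degree 2 over Q, and its unique nontrivial automorphism is sqrt(686) ↦ -sqrt(686). Hence Gal(Q(sqrt(686))/Q) = Z/2Z.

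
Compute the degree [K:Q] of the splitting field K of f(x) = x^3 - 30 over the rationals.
[K:Q] = 6

x^3 - 30 has one real root r = 30^(1/3) and two complex roots r*zeta_3, r*zeta_3^2 where zeta_3 = e^(2*pi*i/3). The splitting field is Q(r, zeta_3). [Q(r):Q] = 3 and [Q(zeta_3):Q] = 2 with gcd = 1, so [Q(r, zeta_3):Q] = 3 * 2 = 6.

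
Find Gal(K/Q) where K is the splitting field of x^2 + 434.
Gal(K/Q) = Z/2Z (cyclic of order 2)

x^2 + 434 is irreducible over Q since -434 is not a rational square. The splitting field Q(sqrt(-434)) has degree 2 over Q, and its unique nontrivial automorphism is sqrt(-434) ↦ -sqrt(-434). Hence Gal(Q(sqrt(-434))/Q) = Z/2Z.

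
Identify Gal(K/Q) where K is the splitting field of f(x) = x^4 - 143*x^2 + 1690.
Gal(K/Q) = V_4 (Klein four-group, Z/2Z × Z/2Z)

f factors as (x^2 - 130)(x^2 - 13), so the splitting field is K = Q(sqrt(130), sqrt(13)). The elements 130, 13, 1690 are all non-squares in Q, so sqrt(130) and sqrt(13) generate independent quadratic extensions. Thus [K:Q] = 4 and Gal(K/Q) is generated by the two order-2 automorphisms sqrt(130) ↦ -sqrt(130) and sqrt(13) ↦ -sqrt(13), giving V_4.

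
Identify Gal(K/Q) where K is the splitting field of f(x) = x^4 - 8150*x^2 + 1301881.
Gal(K/Q) = Z/2Z (cyclic of order 2)

f factors as (x^2 - 7987)(x^2 - 163), so the splitting field is K = Q(sqrt(7987), sqrt(163)). The squarefree part of 7987 is 163 and the squarefree part of 163 is also 163, so sqrt(7987) and sqrt(163) are both rational multiples of sqrt(163). Hence Q(sqrt(7987)) = Q(sqrt(163)) = Q(sqrt(163)), and the splitting field collapses to a single degree-2 extension with Galois group Z/2Z.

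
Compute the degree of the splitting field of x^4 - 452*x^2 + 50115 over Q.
[K:Q] = 4

f factors as (x^2 - 195)(x^2 - 257); the splitting field is K = Q(sqrt(195), sqrt(257)). Since 195, 257, and 50115 are all non-squares in Q, the three subfields Q(sqrt(195)), Q(sqrt(257)), Q(sqrt(50115)) are distinct degree-2 extensions, so [K:Q] = 4 (Klein four Galois group).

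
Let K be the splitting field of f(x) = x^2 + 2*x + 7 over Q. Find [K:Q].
[K:Q] = 2

The discriminant of x^2 + (2)*x + (7) is b^2 - 4c = 4 - (28) = -24. Since -24 is not a perfect square in Q, the polynomial is irreducible over Q. Its two roots generate a degree-2 extension, so [K:Q] = 2.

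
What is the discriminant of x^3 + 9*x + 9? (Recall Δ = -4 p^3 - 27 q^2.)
Δ = -5103

For a depressed cubic x^3 + p x + q the discriminant is Δ = -4 p^3 - 27 q^2 = -4*(9)^3 - 27*(9)^2 = -2916 - 2187 = -5103.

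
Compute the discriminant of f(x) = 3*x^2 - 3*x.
Δ = 9

For a quadratic a x^2 + b x + c the discriminant is Δ = b^2 - 4ac = (-3)^2 - 4*(3)*(0) = 9 - (0) = 9.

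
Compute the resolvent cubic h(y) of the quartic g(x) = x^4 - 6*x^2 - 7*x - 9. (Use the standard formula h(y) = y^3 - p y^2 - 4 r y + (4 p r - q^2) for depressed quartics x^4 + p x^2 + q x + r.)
h(y) = y^3 + 6*y^2 + 36*y + 167

Identify coefficients: p = -6, q = -7, r = -9.
Plug into h(y) = y^3 - p y^2 - 4 r y + (4 p r - q^2):
  h(y) = y^3 - (-6) y^2 - 4*(-9) y + (4*(-6)*(-9) - (-7)^2)
       = y^3 + (6) y^2 + (36) y + (167).
Simplifying: h(y) = y^3 + 6*y^2 + 36*y + 167.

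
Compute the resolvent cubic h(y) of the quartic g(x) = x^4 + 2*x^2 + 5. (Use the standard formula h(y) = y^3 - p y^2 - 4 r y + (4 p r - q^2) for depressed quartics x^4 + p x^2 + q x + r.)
h(y) = y^3 - 2*y^2 - 20*y + 40

Identify coefficients: p = 2, q = 0, r = 5.
Plug into h(y) = y^3 - p y^2 - 4 r y + (4 p r - q^2):
  h(y) = y^3 - (2) y^2 - 4*(5) y + (4*(2)*(5) - (0)^2)
       = y^3 + (-2) y^2 + (-20) y + (40).
Simplifying: h(y) = y^3 - 2*y^2 - 20*y + 40.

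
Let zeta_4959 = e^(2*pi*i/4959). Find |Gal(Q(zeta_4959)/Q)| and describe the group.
|Gal(Q(zeta_4959)/Q)| = phi(4959) = 3024; group ≅ (Z/4959Z)^* ≅ Z/6Z × Z/18Z × Z/28Z

The n-th cyclotomic polynomial Φ_4959(x) is the minimal polynomial of zeta_4959 over Q and has degree phi(4959) = 3024. So Q(zeta_4959) is a degree-3024 Galois extension with Galois group (Z/4959Z)^*. By CRT, (Z/4959Z)^* ≅ (Z/9Z)^* × (Z/19Z)^* × (Z/29Z)^*. Each prime-power unit group is (Z/9Z)^* ≅ Z/6Z; (Z/19Z)^* ≅ Z/18Z; (Z/29Z)^* ≅ Z/28Z. Hence Gal(Q(zeta_4959)/Q) ≅ Z/6Z × Z/18Z × Z/28Z.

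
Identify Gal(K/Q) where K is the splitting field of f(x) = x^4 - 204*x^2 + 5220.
Gal(K/Q) = V_4 (Klein four-group, Z/2Z × Z/2Z)

f factors as (x^2 - 30)(x^2 - 174), so the splitting field is K = Q(sqrt(30), sqrt(174)). The elements 30, 174, 5220 are all non-squares in Q, so sqrt(30) and sqrt(174) generate independent quadratic extensions. Thus [K:Q] = 4 and Gal(K/Q) is generated by the two order-2 automorphisms sqrt(30) ↦ -sqrt(30) and sqrt(174) ↦ -sqrt(174), giving V_4.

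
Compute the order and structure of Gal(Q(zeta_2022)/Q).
|Gal(Q(zeta_2022)/Q)| = phi(2022) = 672; group ≅ (Z/2022Z)^* ≅ Z/2Z × Z/336Z

The n-th cyclotomic polynomial Φ_2022(x) is the minimal polynomial of zeta_2022 over Q and has degree phi(2022) = 672. So Q(zeta_2022) is a degree-672 Galois extension with Galois group (Z/2022Z)^*. By CRT, (Z/2022Z)^* ≅ (Z/2Z)^* × (Z/3Z)^* × (Z/337Z)^*. Each prime-power unit group is (Z/2Z)^* ≅ trivial group (order 1); (Z/3Z)^* ≅ Z/2Z; (Z/337Z)^* ≅ Z/336Z. Hence Gal(Q(zeta_2022)/Q) ≅ Z/2Z × Z/336Z.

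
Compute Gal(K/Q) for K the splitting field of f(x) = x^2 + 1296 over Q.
Gal(K/Q) = Z/2Z (cyclic of order 2)

x^2 + 1296 is irreducible over Q since -1296 is not a rational square. The splitting field Q(sqrt(-1296)) has degree 2 over Q, and its unique nontrivial automorphism is sqrt(-1296) ↦ -sqrt(-1296). Hence Gal(Q(sqrt(-1296))/Q) = Z/2Z.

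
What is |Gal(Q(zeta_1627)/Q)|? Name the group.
|Gal(Q(zeta_1627)/Q)| = phi(1627) = 1626; group ≅ (Z/1627Z)^* ≅ Z/1626Z

The n-th cyclotomic polynomial Φ_1627(x) is the minimal polynomial of zeta_1627 over Q and has degree phi(1627) = 1626. So Q(zeta_1627) is a degree-1626 Galois extension with Galois group (Z/1627Z)^*. (Z/1627Z)^* is cyclic since 1627 is an odd prime power (or 4). Hence Gal(Q(zeta_1627)/Q) ≅ Z/1626Z.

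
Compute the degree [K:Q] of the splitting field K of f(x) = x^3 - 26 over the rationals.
[K:Q] = 6

x^3 - 26 has one real root r = 26^(1/3) and two complex roots r*zeta_3, r*zeta_3^2 where zeta_3 = e^(2*pi*i/3). The splitting field is Q(r, zeta_3). [Q(r):Q] = 3 and [Q(zeta_3):Q] = 2 with gcd = 1, so [Q(r, zeta_3):Q] = 3 * 2 = 6.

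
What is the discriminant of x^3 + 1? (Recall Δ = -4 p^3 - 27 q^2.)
Δ = -27

For a depressed cubic x^3 + p x + q the discriminant is Δ = -4 p^3 - 27 q^2 = -4*(0)^3 - 27*(1)^2 = 0 - 27 = -27.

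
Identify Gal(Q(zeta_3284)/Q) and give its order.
|Gal(Q(zeta_3284)/Q)| = phi(3284) = 1640; group ≅ (Z/3284Z)^* ≅ Z/2Z × Z/820Z

The n-th cyclotomic polynomial Φ_3284(x) is the minimal polynomial of zeta_3284 over Q and has degree phi(3284) = 1640. So Q(zeta_3284) is a degree-1640 Galois extension with Galois group (Z/3284Z)^*. By CRT, (Z/3284Z)^* ≅ (Z/4Z)^* × (Z/821Z)^*. Each prime-power unit group is (Z/4Z)^* ≅ Z/2Z; (Z/821Z)^* ≅ Z/820Z. Hence Gal(Q(zeta_3284)/Q) ≅ Z/2Z × Z/820Z.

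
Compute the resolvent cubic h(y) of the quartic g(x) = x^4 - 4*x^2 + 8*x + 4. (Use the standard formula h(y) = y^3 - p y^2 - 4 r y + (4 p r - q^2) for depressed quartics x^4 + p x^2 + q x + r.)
h(y) = y^3 + 4*y^2 - 16*y - 128

Identify coefficients: p = -4, q = 8, r = 4.
Plug into h(y) = y^3 - p y^2 - 4 r y + (4 p r - q^2):
  h(y) = y^3 - (-4) y^2 - 4*(4) y + (4*(-4)*(4) - (8)^2)
       = y^3 + (4) y^2 + (-16) y + (-128).
Simplifying: h(y) = y^3 + 4*y^2 - 16*y - 128.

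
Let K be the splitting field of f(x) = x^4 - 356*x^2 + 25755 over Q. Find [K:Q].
[K:Q] = 4

f factors as (x^2 - 255)(x^2 - 101); the splitting field is K = Q(sqrt(255), sqrt(101)). Since 255, 101, and 25755 are all non-squares in Q, the three subfields Q(sqrt(255)), Q(sqrt(101)), Q(sqrt(25755)) are distinct degree-2 extensions, so [K:Q] = 4 (Klein four Galois group).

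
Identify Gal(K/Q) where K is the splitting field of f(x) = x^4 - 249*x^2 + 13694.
Gal(K/Q) = V_4 (Klein four-group, Z/2Z × Z/2Z)

f factors as (x^2 - 167)(x^2 - 82), so the splitting field is K = Q(sqrt(167), sqrt(82)). The elements 167, 82, 13694 are all non-squares in Q, so sqrt(167) and sqrt(82) generate independent quadratic extensions. Thus [K:Q] = 4 and Gal(K/Q) is generated by the two order-2 automorphisms sqrt(167) ↦ -sqrt(167) and sqrt(82) ↦ -sqrt(82), giving V_4.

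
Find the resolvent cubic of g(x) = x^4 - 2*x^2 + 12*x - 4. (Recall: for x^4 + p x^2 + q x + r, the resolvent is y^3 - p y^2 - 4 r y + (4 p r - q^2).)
h(y) = y^3 + 2*y^2 + 16*y - 112

Identify coefficients: p = -2, q = 12, r = -4.
Plug into h(y) = y^3 - p y^2 - 4 r y + (4 p r - q^2):
  h(y) = y^3 - (-2) y^2 - 4*(-4) y + (4*(-2)*(-4) - (12)^2)
       = y^3 + (2) y^2 + (16) y + (-112).
Simplifying: h(y) = y^3 + 2*y^2 + 16*y - 112.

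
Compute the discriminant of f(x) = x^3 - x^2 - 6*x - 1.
Δ = 761

For x^3 + a x^2 + b x + c the discriminant is Δ = 18 a b c - 4 a^3 c + a^2 b^2 - 4 b^3 - 27 c^2.
Plug a = -1, b = -6, c = -1:
  18*(-1)*(-6)*(-1) - 4*(-1)^3*(-1) + (-1)^2*(-6)^2 - 4*(-6)^3 - 27*(-1)^2
  = -108 + (-4) + 36 + (864) + (-27)
  = 761.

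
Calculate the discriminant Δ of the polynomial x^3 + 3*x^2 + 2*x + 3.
Δ = -239

For x^3 + a x^2 + b x + c the discriminant is Δ = 18 a b c - 4 a^3 c + a^2 b^2 - 4 b^3 - 27 c^2.
Plug a = 3, b = 2, c = 3:
  18*(3)*(2)*(3) - 4*(3)^3*(3) + (3)^2*(2)^2 - 4*(2)^3 - 27*(3)^2
  = 324 + (-324) + 36 + (-32) + (-243)
  = -239.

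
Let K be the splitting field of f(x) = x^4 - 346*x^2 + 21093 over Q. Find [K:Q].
[K:Q] = 4

f factors as (x^2 - 267)(x^2 - 79); the splitting field is K = Q(sqrt(267), sqrt(79)). Since 267, 79, and 21093 are all non-squares in Q, the three subfields Q(sqrt(267)), Q(sqrt(79)), Q(sqrt(21093)) are distinct degree-2 extensions, so [K:Q] = 4 (Klein four Galois group).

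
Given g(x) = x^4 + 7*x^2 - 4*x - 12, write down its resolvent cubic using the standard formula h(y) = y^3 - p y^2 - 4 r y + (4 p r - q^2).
h(y) = y^3 - 7*y^2 + 48*y - 352

Identify coefficients: p = 7, q = -4, r = -12.
Plug into h(y) = y^3 - p y^2 - 4 r y + (4 p r - q^2):
  h(y) = y^3 - (7) y^2 - 4*(-12) y + (4*(7)*(-12) - (-4)^2)
       = y^3 + (-7) y^2 + (48) y + (-352).
Simplifying: h(y) = y^3 - 7*y^2 + 48*y - 352.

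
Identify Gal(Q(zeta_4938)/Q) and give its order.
|Gal(Q(zeta_4938)/Q)| = phi(4938) = 1644; group ≅ (Z/4938Z)^* ≅ Z/2Z × Z/822Z

The n-th cyclotomic polynomial Φ_4938(x) is the minimal polynomial of zeta_4938 over Q and has degree phi(4938) = 1644. So Q(zeta_4938) is a degree-1644 Galois extension with Galois group (Z/4938Z)^*. By CRT, (Z/4938Z)^* ≅ (Z/2Z)^* × (Z/3Z)^* × (Z/823Z)^*. Each prime-power unit group is (Z/2Z)^* ≅ trivial group (order 1); (Z/3Z)^* ≅ Z/2Z; (Z/823Z)^* ≅ Z/822Z. Hence Gal(Q(zeta_4938)/Q) ≅ Z/2Z × Z/822Z.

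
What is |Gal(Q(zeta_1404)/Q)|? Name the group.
|Gal(Q(zeta_1404)/Q)| = phi(1404) = 432; group ≅ (Z/1404Z)^* ≅ Z/2Z × Z/12Z × Z/18Z

The n-th cyclotomic polynomial Φ_1404(x) is the minimal polynomial of zeta_1404 over Q and has degree phi(1404) = 432. So Q(zeta_1404) is a degree-432 Galois extension with Galois group (Z/1404Z)^*. By CRT, (Z/1404Z)^* ≅ (Z/4Z)^* × (Z/27Z)^* × (Z/13Z)^*. Each prime-power unit group is (Z/4Z)^* ≅ Z/2Z; (Z/27Z)^* ≅ Z/18Z; (Z/13Z)^* ≅ Z/12Z. Hence Gal(Q(zeta_1404)/Q) ≅ Z/2Z × Z/12Z × Z/18Z.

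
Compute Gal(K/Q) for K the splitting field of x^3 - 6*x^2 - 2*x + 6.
Gal(K/Q) = S_3 (symmetric group of order 6)

Compute the discriminant of x^3 + (-6)*x^2 + (-2)*x + (6): Δ = 5684. Since Δ is not a rational square, the Galois group is not contained in A_3; it must be the full S_3 (irreducibility of the cubic rules out anything smaller).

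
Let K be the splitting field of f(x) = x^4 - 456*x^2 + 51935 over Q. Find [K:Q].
[K:Q] = 4

f factors as (x^2 - 235)(x^2 - 221); the splitting field is K = Q(sqrt(235), sqrt(221)). Since 235, 221, and 51935 are all non-squares in Q, the three subfields Q(sqrt(235)), Q(sqrt(221)), Q(sqrt(51935)) are distinct degree-2 extensions, so [K:Q] = 4 (Klein four Galois group).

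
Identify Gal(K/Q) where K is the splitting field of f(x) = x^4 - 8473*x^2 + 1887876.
Gal(K/Q) = Z/2Z (cyclic of order 2)

f factors as (x^2 - 229)(x^2 - 8244), so the splitting field is K = Q(sqrt(229), sqrt(8244)). The squarefree part of 229 is 229 and the squarefree part of 8244 is also 229, so sqrt(229) and sqrt(8244) are both rational multiples of sqrt(229). Hence Q(sqrt(229)) = Q(sqrt(8244)) = Q(sqrt(229)), and the splitting field collapses to a single degree-2 extension with Galois group Z/2Z.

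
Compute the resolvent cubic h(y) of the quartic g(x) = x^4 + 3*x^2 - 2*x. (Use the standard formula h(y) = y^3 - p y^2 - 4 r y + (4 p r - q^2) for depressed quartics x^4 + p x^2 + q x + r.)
h(y) = y^3 - 3*y^2 - 4

Identify coefficients: p = 3, q = -2, r = 0.
Plug into h(y) = y^3 - p y^2 - 4 r y + (4 p r - q^2):
  h(y) = y^3 - (3) y^2 - 4*(0) y + (4*(3)*(0) - (-2)^2)
       = y^3 + (-3) y^2 + (0) y + (-4).
Simplifying: h(y) = y^3 - 3*y^2 - 4.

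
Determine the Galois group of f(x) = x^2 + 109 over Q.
Gal(K/Q) = Z/2Z (cyclic of order 2)

x^2 + 109 is irreducible over Q since -109 is not a rational square. The splitting field Q(sqrt(-109)) has degree 2 over Q, and its unique nontrivial automorphism is sqrt(-109) ↦ -sqrt(-109). Hence Gal(Q(sqrt(-109))/Q) = Z/2Z.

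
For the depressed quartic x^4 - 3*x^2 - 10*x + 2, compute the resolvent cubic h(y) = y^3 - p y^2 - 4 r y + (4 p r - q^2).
h(y) = y^3 + 3*y^2 - 8*y - 124

Identify coefficients: p = -3, q = -10, r = 2.
Plug into h(y) = y^3 - p y^2 - 4 r y + (4 p r - q^2):
  h(y) = y^3 - (-3) y^2 - 4*(2) y + (4*(-3)*(2) - (-10)^2)
       = y^3 + (3) y^2 + (-8) y + (-124).
Simplifying: h(y) = y^3 + 3*y^2 - 8*y - 124.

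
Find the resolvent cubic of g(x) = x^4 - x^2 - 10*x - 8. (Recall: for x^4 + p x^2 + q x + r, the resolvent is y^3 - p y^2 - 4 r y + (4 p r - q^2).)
h(y) = y^3 + y^2 + 32*y - 68

Identify coefficients: p = -1, q = -10, r = -8.
Plug into h(y) = y^3 - p y^2 - 4 r y + (4 p r - q^2):
  h(y) = y^3 - (-1) y^2 - 4*(-8) y + (4*(-1)*(-8) - (-10)^2)
       = y^3 + (1) y^2 + (32) y + (-68).
Simplifying: h(y) = y^3 + y^2 + 32*y - 68.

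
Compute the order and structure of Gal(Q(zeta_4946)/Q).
|Gal(Q(zeta_4946)/Q)| = phi(4946) = 2472; group ≅ (Z/4946Z)^* ≅ Z/2472Z

The n-th cyclotomic polynomial Φ_4946(x) is the minimal polynomial of zeta_4946 over Q and has degree phi(4946) = 2472. So Q(zeta_4946) is a degree-2472 Galois extension with Galois group (Z/4946Z)^*. By CRT, (Z/4946Z)^* ≅ (Z/2Z)^* × (Z/2473Z)^*. Each prime-power unit group is (Z/2Z)^* ≅ trivial group (order 1); (Z/2473Z)^* ≅ Z/2472Z. Hence Gal(Q(zeta_4946)/Q) ≅ Z/2472Z.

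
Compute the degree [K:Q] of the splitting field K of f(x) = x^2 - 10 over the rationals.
[K:Q] = 2

The polynomial x^2 - 10 is irreducible over Q since 10 is not a perfect square. Its splitting field is Q(sqrt(10)), which has degree 2 over Q.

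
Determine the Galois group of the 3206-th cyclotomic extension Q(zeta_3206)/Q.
|Gal(Q(zeta_3206)/Q)| = phi(3206) = 1368; group ≅ (Z/3206Z)^* ≅ Z/6Z × Z/228Z

The n-th cyclotomic polynomial Φ_3206(x) is the minimal polynomial of zeta_3206 over Q and has degree phi(3206) = 1368. So Q(zeta_3206) is a degree-1368 Galois extension with Galois group (Z/3206Z)^*. By CRT, (Z/3206Z)^* ≅ (Z/2Z)^* × (Z/7Z)^* × (Z/229Z)^*. Each prime-power unit group is (Z/2Z)^* ≅ trivial group (order 1); (Z/7Z)^* ≅ Z/6Z; (Z/229Z)^* ≅ Z/228Z. Hence Gal(Q(zeta_3206)/Q) ≅ Z/6Z × Z/228Z.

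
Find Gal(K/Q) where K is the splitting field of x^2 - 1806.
Gal(K/Q) = Z/2Z (cyclic of order 2)

x^2 - 1806 is irreducible over Q since 1806 is not a rational square. The splitting field Q(sqrt(1806)) has degree 2 over Q, and its unique nontrivial automorphism is sqrt(1806) ↦ -sqrt(1806). Hence Gal(Q(sqrt(1806))/Q) = Z/2Z.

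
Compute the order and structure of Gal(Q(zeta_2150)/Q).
|Gal(Q(zeta_2150)/Q)| = phi(2150) = 840; group ≅ (Z/2150Z)^* ≅ Z/20Z × Z/42Z

The n-th cyclotomic polynomial Φ_2150(x) is the minimal polynomial of zeta_2150 over Q and has degree phi(2150) = 840. So Q(zeta_2150) is a degree-840 Galois extension with Galois group (Z/2150Z)^*. By CRT, (Z/2150Z)^* ≅ (Z/2Z)^* × (Z/25Z)^* × (Z/43Z)^*. Each prime-power unit group is (Z/2Z)^* ≅ trivial group (order 1); (Z/25Z)^* ≅ Z/20Z; (Z/43Z)^* ≅ Z/42Z. Hence Gal(Q(zeta_2150)/Q) ≅ Z/20Z × Z/42Z.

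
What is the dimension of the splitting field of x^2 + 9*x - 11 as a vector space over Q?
[K:Q] = 2

The discriminant of x^2 + (9)*x + (-11) is b^2 - 4c = 81 - (-44) = 125. Since 125 is not a perfect square in Q, the polynomial is irreducible over Q. Its two roots generate a degree-2 extension, so [K:Q] = 2.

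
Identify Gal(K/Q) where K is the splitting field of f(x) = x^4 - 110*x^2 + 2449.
Gal(K/Q) = V_4 (Klein four-group, Z/2Z × Z/2Z)

f factors as (x^2 - 79)(x^2 - 31), so the splitting field is K = Q(sqrt(79), sqrt(31)). The elements 79, 31, 2449 are all non-squares in Q, so sqrt(79) and sqrt(31) generate independent quadratic extensions. Thus [K:Q] = 4 and Gal(K/Q) is generated by the two order-2 automorphisms sqrt(79) ↦ -sqrt(79) and sqrt(31) ↦ -sqrt(31), giving V_4.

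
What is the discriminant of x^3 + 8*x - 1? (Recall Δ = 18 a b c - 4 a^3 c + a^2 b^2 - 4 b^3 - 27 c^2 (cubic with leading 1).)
Δ = -2075

For x^3 + a x^2 + b x + c the discriminant is Δ = 18 a b c - 4 a^3 c + a^2 b^2 - 4 b^3 - 27 c^2.
Plug a = 0, b = 8, c = -1:
  18*(0)*(8)*(-1) - 4*(0)^3*(-1) + (0)^2*(8)^2 - 4*(8)^3 - 27*(-1)^2
  = 0 + (0) + 0 + (-2048) + (-27)
  = -2075.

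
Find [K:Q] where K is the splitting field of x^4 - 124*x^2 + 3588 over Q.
[K:Q] = 4

f factors as (x^2 - 78)(x^2 - 46); the splitting field is K = Q(sqrt(78), sqrt(46)). Since 78, 46, and 3588 are all non-squares in Q, the three subfields Q(sqrt(78)), Q(sqrt(46)), Q(sqrt(3588)) are distinct degree-2 extensions, so [K:Q] = 4 (Klein four Galois group).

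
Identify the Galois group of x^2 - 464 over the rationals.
Gal(K/Q) = Z/2Z (cyclic of order 2)

x^2 - 464 is irreducible over Q since 464 is not a rational square. The splitting field Q(sqrt(464)) has degree 2 over Q, and its unique nontrivial automorphism is sqrt(464) ↦ -sqrt(464). Hence Gal(Q(sqrt(464))/Q) = Z/2Z.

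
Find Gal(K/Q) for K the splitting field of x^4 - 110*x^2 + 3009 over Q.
Gal(K/Q) = V_4 (Klein four-group, Z/2Z × Z/2Z)

f factors as (x^2 - 59)(x^2 - 51), so the splitting field is K = Q(sqrt(59), sqrt(51)). The elements 59, 51, 3009 are all non-squares in Q, so sqrt(59) and sqrt(51) generate independent quadratic extensions. Thus [K:Q] = 4 and Gal(K/Q) is generated by the two order-2 automorphisms sqrt(59) ↦ -sqrt(59) and sqrt(51) ↦ -sqrt(51), giving V_4.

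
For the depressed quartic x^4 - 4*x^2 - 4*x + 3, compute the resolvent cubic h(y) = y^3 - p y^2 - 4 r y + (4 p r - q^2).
h(y) = y^3 + 4*y^2 - 12*y - 64

Identify coefficients: p = -4, q = -4, r = 3.
Plug into h(y) = y^3 - p y^2 - 4 r y + (4 p r - q^2):
  h(y) = y^3 - (-4) y^2 - 4*(3) y + (4*(-4)*(3) - (-4)^2)
       = y^3 + (4) y^2 + (-12) y + (-64).
Simplifying: h(y) = y^3 + 4*y^2 - 12*y - 64.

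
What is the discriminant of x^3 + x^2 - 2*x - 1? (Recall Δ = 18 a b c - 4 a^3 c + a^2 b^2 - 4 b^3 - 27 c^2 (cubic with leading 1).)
Δ = 49

For x^3 + a x^2 + b x + c the discriminant is Δ = 18 a b c - 4 a^3 c + a^2 b^2 - 4 b^3 - 27 c^2.
Plug a = 1, b = -2, c = -1:
  18*(1)*(-2)*(-1) - 4*(1)^3*(-1) + (1)^2*(-2)^2 - 4*(-2)^3 - 27*(-1)^2
  = 36 + (4) + 4 + (32) + (-27)
  = 49.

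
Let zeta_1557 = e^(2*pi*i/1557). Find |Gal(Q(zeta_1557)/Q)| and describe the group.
|Gal(Q(zeta_1557)/Q)| = phi(1557) = 1032; group ≅ (Z/1557Z)^* ≅ Z/6Z × Z/172Z

The n-th cyclotomic polynomial Φ_1557(x) is the minimal polynomial of zeta_1557 over Q and has degree phi(1557) = 1032. So Q(zeta_1557) is a degree-1032 Galois extension with Galois group (Z/1557Z)^*. By CRT, (Z/1557Z)^* ≅ (Z/9Z)^* × (Z/173Z)^*. Each prime-power unit group is (Z/9Z)^* ≅ Z/6Z; (Z/173Z)^* ≅ Z/172Z. Hence Gal(Q(zeta_1557)/Q) ≅ Z/6Z × Z/172Z.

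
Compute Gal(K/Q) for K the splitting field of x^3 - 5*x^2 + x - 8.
Gal(K/Q) = S_3 (symmetric group of order 6)

Compute the discriminant of x^3 + (-5)*x^2 + (1)*x + (-8): Δ = -4987. Since Δ is not a rational square, the Galois group is not contained in A_3; it must be the full S_3 (irreducibility of the cubic rules out anything smaller).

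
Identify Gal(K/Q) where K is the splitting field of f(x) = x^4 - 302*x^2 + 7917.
Gal(K/Q) = V_4 (Klein four-group, Z/2Z × Z/2Z)

f factors as (x^2 - 273)(x^2 - 29), so the splitting field is K = Q(sqrt(273), sqrt(29)). The elements 273, 29, 7917 are all non-squares in Q, so sqrt(273) and sqrt(29) generate independent quadratic extensions. Thus [K:Q] = 4 and Gal(K/Q) is generated by the two order-2 automorphisms sqrt(273) ↦ -sqrt(273) and sqrt(29) ↦ -sqrt(29), giving V_4.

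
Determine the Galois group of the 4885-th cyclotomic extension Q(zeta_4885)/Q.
|Gal(Q(zeta_4885)/Q)| = phi(4885) = 3904; group ≅ (Z/4885Z)^* ≅ Z/4Z × Z/976Z

The n-th cyclotomic polynomial Φ_4885(x) is the minimal polynomial of zeta_4885 over Q and has degree phi(4885) = 3904. So Q(zeta_4885) is a degree-3904 Galois extension with Galois group (Z/4885Z)^*. By CRT, (Z/4885Z)^* ≅ (Z/5Z)^* × (Z/977Z)^*. Each prime-power unit group is (Z/5Z)^* ≅ Z/4Z; (Z/977Z)^* ≅ Z/976Z. Hence Gal(Q(zeta_4885)/Q) ≅ Z/4Z × Z/976Z.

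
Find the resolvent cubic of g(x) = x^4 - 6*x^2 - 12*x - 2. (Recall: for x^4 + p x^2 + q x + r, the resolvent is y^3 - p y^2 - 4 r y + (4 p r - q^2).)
h(y) = y^3 + 6*y^2 + 8*y - 96

Identify coefficients: p = -6, q = -12, r = -2.
Plug into h(y) = y^3 - p y^2 - 4 r y + (4 p r - q^2):
  h(y) = y^3 - (-6) y^2 - 4*(-2) y + (4*(-6)*(-2) - (-12)^2)
       = y^3 + (6) y^2 + (8) y + (-96).
Simplifying: h(y) = y^3 + 6*y^2 + 8*y - 96.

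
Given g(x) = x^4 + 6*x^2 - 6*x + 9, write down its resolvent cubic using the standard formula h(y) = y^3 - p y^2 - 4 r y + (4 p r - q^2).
h(y) = y^3 - 6*y^2 - 36*y + 180

Identify coefficients: p = 6, q = -6, r = 9.
Plug into h(y) = y^3 - p y^2 - 4 r y + (4 p r - q^2):
  h(y) = y^3 - (6) y^2 - 4*(9) y + (4*(6)*(9) - (-6)^2)
       = y^3 + (-6) y^2 + (-36) y + (180).
Simplifying: h(y) = y^3 - 6*y^2 - 36*y + 180.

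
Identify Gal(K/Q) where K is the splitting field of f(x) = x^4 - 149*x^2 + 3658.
Gal(K/Q) = V_4 (Klein four-group, Z/2Z × Z/2Z)

f factors as (x^2 - 31)(x^2 - 118), so the splitting field is K = Q(sqrt(31), sqrt(118)). The elements 31, 118, 3658 are all non-squares in Q, so sqrt(31) and sqrt(118) generate independent quadratic extensions. Thus [K:Q] = 4 and Gal(K/Q) is generated by the two order-2 automorphisms sqrt(31) ↦ -sqrt(31) and sqrt(118) ↦ -sqrt(118), giving V_4.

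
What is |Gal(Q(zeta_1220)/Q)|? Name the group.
|Gal(Q(zeta_1220)/Q)| = phi(1220) = 480; group ≅ (Z/1220Z)^* ≅ Z/2Z × Z/4Z × Z/60Z

The n-th cyclotomic polynomial Φ_1220(x) is the minimal polynomial of zeta_1220 over Q and has degree phi(1220) = 480. So Q(zeta_1220) is a degree-480 Galois extension with Galois group (Z/1220Z)^*. By CRT, (Z/1220Z)^* ≅ (Z/4Z)^* × (Z/5Z)^* × (Z/61Z)^*. Each prime-power unit group is (Z/4Z)^* ≅ Z/2Z; (Z/5Z)^* ≅ Z/4Z; (Z/61Z)^* ≅ Z/60Z. Hence Gal(Q(zeta_1220)/Q) ≅ Z/2Z × Z/4Z × Z/60Z.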